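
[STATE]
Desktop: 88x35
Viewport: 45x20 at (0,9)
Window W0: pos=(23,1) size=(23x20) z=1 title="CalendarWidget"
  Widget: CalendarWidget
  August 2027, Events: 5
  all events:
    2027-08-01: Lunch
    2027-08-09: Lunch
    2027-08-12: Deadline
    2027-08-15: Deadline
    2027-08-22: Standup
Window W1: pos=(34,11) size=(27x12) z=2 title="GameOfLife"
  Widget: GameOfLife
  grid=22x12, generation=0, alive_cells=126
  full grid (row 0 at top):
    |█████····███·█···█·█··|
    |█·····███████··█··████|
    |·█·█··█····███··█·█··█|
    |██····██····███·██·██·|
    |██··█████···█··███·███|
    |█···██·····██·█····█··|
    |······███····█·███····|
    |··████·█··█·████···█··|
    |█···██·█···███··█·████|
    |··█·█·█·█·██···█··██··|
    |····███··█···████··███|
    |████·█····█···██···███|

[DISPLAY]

                       ┃16 17 18 19 20 21 22*
                       ┃23 24 25 26 27 28 29 
                       ┃30 31     ┏━━━━━━━━━━
                       ┃          ┃ GameOfLif
                       ┃          ┠──────────
                       ┃          ┃Gen: 0    
                       ┃          ┃·█·█··█···
                       ┃          ┃██····██··
                       ┃          ┃██··█████·
                       ┃          ┃█···██····
                       ┃          ┃······███·
                       ┗━━━━━━━━━━┃··████·█··
                                  ┃█···██·█··
                                  ┗━━━━━━━━━━
                                             
                                             
                                             
                                             
                                             
                                             


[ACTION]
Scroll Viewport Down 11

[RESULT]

                       ┃          ┃·█·█··█···
                       ┃          ┃██····██··
                       ┃          ┃██··█████·
                       ┃          ┃█···██····
                       ┃          ┃······███·
                       ┗━━━━━━━━━━┃··████·█··
                                  ┃█···██·█··
                                  ┗━━━━━━━━━━
                                             
                                             
                                             
                                             
                                             
                                             
                                             
                                             
                                             
                                             
                                             
                                             


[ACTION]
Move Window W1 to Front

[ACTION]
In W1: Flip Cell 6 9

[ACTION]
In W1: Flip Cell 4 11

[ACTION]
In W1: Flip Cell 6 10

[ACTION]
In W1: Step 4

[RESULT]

                       ┃          ┃····██·█·█
                       ┃          ┃··██·█···█
                       ┃          ┃·····██···
                       ┃          ┃····██····
                       ┃          ┃·······█··
                       ┗━━━━━━━━━━┃········█·
                                  ┃··········
                                  ┗━━━━━━━━━━
                                             
                                             
                                             
                                             
                                             
                                             
                                             
                                             
                                             
                                             
                                             
                                             


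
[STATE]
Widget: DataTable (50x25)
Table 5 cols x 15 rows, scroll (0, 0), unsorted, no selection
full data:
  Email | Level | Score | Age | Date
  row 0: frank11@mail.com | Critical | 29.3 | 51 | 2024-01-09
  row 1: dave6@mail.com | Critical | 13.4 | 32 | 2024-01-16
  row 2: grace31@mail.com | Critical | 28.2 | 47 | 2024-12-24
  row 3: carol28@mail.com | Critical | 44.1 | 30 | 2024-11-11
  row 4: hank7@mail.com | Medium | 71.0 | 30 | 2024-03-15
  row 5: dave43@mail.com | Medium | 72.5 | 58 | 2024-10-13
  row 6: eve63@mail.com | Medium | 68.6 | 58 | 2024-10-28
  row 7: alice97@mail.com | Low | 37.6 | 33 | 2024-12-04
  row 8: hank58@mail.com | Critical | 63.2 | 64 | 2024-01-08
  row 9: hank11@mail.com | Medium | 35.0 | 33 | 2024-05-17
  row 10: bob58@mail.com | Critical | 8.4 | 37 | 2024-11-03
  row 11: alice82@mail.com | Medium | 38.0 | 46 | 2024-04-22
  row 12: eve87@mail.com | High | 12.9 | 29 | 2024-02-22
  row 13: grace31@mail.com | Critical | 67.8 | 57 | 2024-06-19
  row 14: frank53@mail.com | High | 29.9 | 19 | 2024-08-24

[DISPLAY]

Email           │Level   │Score│Age│Date          
────────────────┼────────┼─────┼───┼──────────    
frank11@mail.com│Critical│29.3 │51 │2024-01-09    
dave6@mail.com  │Critical│13.4 │32 │2024-01-16    
grace31@mail.com│Critical│28.2 │47 │2024-12-24    
carol28@mail.com│Critical│44.1 │30 │2024-11-11    
hank7@mail.com  │Medium  │71.0 │30 │2024-03-15    
dave43@mail.com │Medium  │72.5 │58 │2024-10-13    
eve63@mail.com  │Medium  │68.6 │58 │2024-10-28    
alice97@mail.com│Low     │37.6 │33 │2024-12-04    
hank58@mail.com │Critical│63.2 │64 │2024-01-08    
hank11@mail.com │Medium  │35.0 │33 │2024-05-17    
bob58@mail.com  │Critical│8.4  │37 │2024-11-03    
alice82@mail.com│Medium  │38.0 │46 │2024-04-22    
eve87@mail.com  │High    │12.9 │29 │2024-02-22    
grace31@mail.com│Critical│67.8 │57 │2024-06-19    
frank53@mail.com│High    │29.9 │19 │2024-08-24    
                                                  
                                                  
                                                  
                                                  
                                                  
                                                  
                                                  
                                                  


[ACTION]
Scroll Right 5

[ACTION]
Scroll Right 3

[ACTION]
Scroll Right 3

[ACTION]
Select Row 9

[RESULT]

Email           │Level   │Score│Age│Date          
────────────────┼────────┼─────┼───┼──────────    
frank11@mail.com│Critical│29.3 │51 │2024-01-09    
dave6@mail.com  │Critical│13.4 │32 │2024-01-16    
grace31@mail.com│Critical│28.2 │47 │2024-12-24    
carol28@mail.com│Critical│44.1 │30 │2024-11-11    
hank7@mail.com  │Medium  │71.0 │30 │2024-03-15    
dave43@mail.com │Medium  │72.5 │58 │2024-10-13    
eve63@mail.com  │Medium  │68.6 │58 │2024-10-28    
alice97@mail.com│Low     │37.6 │33 │2024-12-04    
hank58@mail.com │Critical│63.2 │64 │2024-01-08    
>ank11@mail.com │Medium  │35.0 │33 │2024-05-17    
bob58@mail.com  │Critical│8.4  │37 │2024-11-03    
alice82@mail.com│Medium  │38.0 │46 │2024-04-22    
eve87@mail.com  │High    │12.9 │29 │2024-02-22    
grace31@mail.com│Critical│67.8 │57 │2024-06-19    
frank53@mail.com│High    │29.9 │19 │2024-08-24    
                                                  
                                                  
                                                  
                                                  
                                                  
                                                  
                                                  
                                                  


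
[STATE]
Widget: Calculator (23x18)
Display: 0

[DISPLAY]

                      0
┌───┬───┬───┬───┐      
│ 7 │ 8 │ 9 │ ÷ │      
├───┼───┼───┼───┤      
│ 4 │ 5 │ 6 │ × │      
├───┼───┼───┼───┤      
│ 1 │ 2 │ 3 │ - │      
├───┼───┼───┼───┤      
│ 0 │ . │ = │ + │      
├───┼───┼───┼───┤      
│ C │ MC│ MR│ M+│      
└───┴───┴───┴───┘      
                       
                       
                       
                       
                       
                       


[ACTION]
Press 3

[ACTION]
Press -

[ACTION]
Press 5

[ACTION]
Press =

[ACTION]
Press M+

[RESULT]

                     -2
┌───┬───┬───┬───┐      
│ 7 │ 8 │ 9 │ ÷ │      
├───┼───┼───┼───┤      
│ 4 │ 5 │ 6 │ × │      
├───┼───┼───┼───┤      
│ 1 │ 2 │ 3 │ - │      
├───┼───┼───┼───┤      
│ 0 │ . │ = │ + │      
├───┼───┼───┼───┤      
│ C │ MC│ MR│ M+│      
└───┴───┴───┴───┘      
                       
                       
                       
                       
                       
                       


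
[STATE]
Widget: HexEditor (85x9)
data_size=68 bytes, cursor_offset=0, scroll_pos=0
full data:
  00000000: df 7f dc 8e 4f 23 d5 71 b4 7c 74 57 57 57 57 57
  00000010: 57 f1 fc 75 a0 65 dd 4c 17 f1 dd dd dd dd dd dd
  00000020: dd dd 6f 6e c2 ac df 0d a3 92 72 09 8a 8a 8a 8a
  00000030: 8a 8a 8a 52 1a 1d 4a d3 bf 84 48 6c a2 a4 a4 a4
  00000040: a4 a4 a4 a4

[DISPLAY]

00000000  DF 7f dc 8e 4f 23 d5 71  b4 7c 74 57 57 57 57 57  |....O#.q.|tWWWWW|       
00000010  57 f1 fc 75 a0 65 dd 4c  17 f1 dd dd dd dd dd dd  |W..u.e.L........|       
00000020  dd dd 6f 6e c2 ac df 0d  a3 92 72 09 8a 8a 8a 8a  |..on......r.....|       
00000030  8a 8a 8a 52 1a 1d 4a d3  bf 84 48 6c a2 a4 a4 a4  |...R..J...Hl....|       
00000040  a4 a4 a4 a4                                       |....            |       
                                                                                     
                                                                                     
                                                                                     
                                                                                     


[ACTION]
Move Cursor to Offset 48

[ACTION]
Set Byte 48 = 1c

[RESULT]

00000000  df 7f dc 8e 4f 23 d5 71  b4 7c 74 57 57 57 57 57  |....O#.q.|tWWWWW|       
00000010  57 f1 fc 75 a0 65 dd 4c  17 f1 dd dd dd dd dd dd  |W..u.e.L........|       
00000020  dd dd 6f 6e c2 ac df 0d  a3 92 72 09 8a 8a 8a 8a  |..on......r.....|       
00000030  1C 8a 8a 52 1a 1d 4a d3  bf 84 48 6c a2 a4 a4 a4  |...R..J...Hl....|       
00000040  a4 a4 a4 a4                                       |....            |       
                                                                                     
                                                                                     
                                                                                     
                                                                                     


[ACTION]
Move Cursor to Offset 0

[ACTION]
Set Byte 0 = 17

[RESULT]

00000000  17 7f dc 8e 4f 23 d5 71  b4 7c 74 57 57 57 57 57  |....O#.q.|tWWWWW|       
00000010  57 f1 fc 75 a0 65 dd 4c  17 f1 dd dd dd dd dd dd  |W..u.e.L........|       
00000020  dd dd 6f 6e c2 ac df 0d  a3 92 72 09 8a 8a 8a 8a  |..on......r.....|       
00000030  1c 8a 8a 52 1a 1d 4a d3  bf 84 48 6c a2 a4 a4 a4  |...R..J...Hl....|       
00000040  a4 a4 a4 a4                                       |....            |       
                                                                                     
                                                                                     
                                                                                     
                                                                                     


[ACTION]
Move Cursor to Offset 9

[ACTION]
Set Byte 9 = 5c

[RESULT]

00000000  17 7f dc 8e 4f 23 d5 71  b4 5C 74 57 57 57 57 57  |....O#.q.\tWWWWW|       
00000010  57 f1 fc 75 a0 65 dd 4c  17 f1 dd dd dd dd dd dd  |W..u.e.L........|       
00000020  dd dd 6f 6e c2 ac df 0d  a3 92 72 09 8a 8a 8a 8a  |..on......r.....|       
00000030  1c 8a 8a 52 1a 1d 4a d3  bf 84 48 6c a2 a4 a4 a4  |...R..J...Hl....|       
00000040  a4 a4 a4 a4                                       |....            |       
                                                                                     
                                                                                     
                                                                                     
                                                                                     


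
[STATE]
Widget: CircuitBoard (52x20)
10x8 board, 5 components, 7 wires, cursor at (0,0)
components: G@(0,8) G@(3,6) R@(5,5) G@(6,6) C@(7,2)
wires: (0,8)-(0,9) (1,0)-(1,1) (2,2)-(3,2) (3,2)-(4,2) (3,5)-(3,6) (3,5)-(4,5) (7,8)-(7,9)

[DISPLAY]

   0 1 2 3 4 5 6 7 8 9                              
0  [.]                              G ─ ·           
                                                    
1   · ─ ·                                           
                                                    
2           ·                                       
            │                                       
3           ·           · ─ G                       
            │           │                           
4           ·           ·                           
                                                    
5                       R                           
                                                    
6                           G                       
                                                    
7           C                       · ─ ·           
Cursor: (0,0)                                       
                                                    
                                                    
                                                    


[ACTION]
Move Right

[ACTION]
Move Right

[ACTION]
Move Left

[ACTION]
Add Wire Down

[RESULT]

   0 1 2 3 4 5 6 7 8 9                              
0      [.]                          G ─ ·           
        │                                           
1   · ─ ·                                           
                                                    
2           ·                                       
            │                                       
3           ·           · ─ G                       
            │           │                           
4           ·           ·                           
                                                    
5                       R                           
                                                    
6                           G                       
                                                    
7           C                       · ─ ·           
Cursor: (0,1)                                       
                                                    
                                                    
                                                    


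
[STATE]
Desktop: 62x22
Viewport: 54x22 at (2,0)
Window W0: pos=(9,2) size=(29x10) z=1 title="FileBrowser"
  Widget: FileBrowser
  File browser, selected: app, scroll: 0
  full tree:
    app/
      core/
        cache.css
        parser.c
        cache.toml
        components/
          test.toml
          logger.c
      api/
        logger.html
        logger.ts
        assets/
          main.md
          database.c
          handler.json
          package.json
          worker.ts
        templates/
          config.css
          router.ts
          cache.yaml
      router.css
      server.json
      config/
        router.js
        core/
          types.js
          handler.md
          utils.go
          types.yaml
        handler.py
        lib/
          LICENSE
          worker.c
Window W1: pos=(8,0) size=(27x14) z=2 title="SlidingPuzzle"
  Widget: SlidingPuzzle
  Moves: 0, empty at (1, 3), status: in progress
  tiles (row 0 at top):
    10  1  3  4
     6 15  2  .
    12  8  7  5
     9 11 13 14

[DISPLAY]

      ┏━━━━━━━━━━━━━━━━━━━━━━━━━┓                     
      ┃ SlidingPuzzle           ┃                     
      ┠─────────────────────────┨━━┓                  
      ┃┌────┬────┬────┬────┐    ┃  ┃                  
      ┃│ 10 │  1 │  3 │  4 │    ┃──┨                  
      ┃├────┼────┼────┼────┤    ┃  ┃                  
      ┃│  6 │ 15 │  2 │    │    ┃  ┃                  
      ┃├────┼────┼────┼────┤    ┃  ┃                  
      ┃│ 12 │  8 │  7 │  5 │    ┃  ┃                  
      ┃├────┼────┼────┼────┤    ┃  ┃                  
      ┃│  9 │ 11 │ 13 │ 14 │    ┃  ┃                  
      ┃└────┴────┴────┴────┘    ┃━━┛                  
      ┃Moves: 0                 ┃                     
      ┗━━━━━━━━━━━━━━━━━━━━━━━━━┛                     
                                                      
                                                      
                                                      
                                                      
                                                      
                                                      
                                                      
                                                      


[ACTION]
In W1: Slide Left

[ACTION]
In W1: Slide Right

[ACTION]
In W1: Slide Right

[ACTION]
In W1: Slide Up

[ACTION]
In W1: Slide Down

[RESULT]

      ┏━━━━━━━━━━━━━━━━━━━━━━━━━┓                     
      ┃ SlidingPuzzle           ┃                     
      ┠─────────────────────────┨━━┓                  
      ┃┌────┬────┬────┬────┐    ┃  ┃                  
      ┃│ 10 │  1 │  3 │  4 │    ┃──┨                  
      ┃├────┼────┼────┼────┤    ┃  ┃                  
      ┃│  6 │    │ 15 │  2 │    ┃  ┃                  
      ┃├────┼────┼────┼────┤    ┃  ┃                  
      ┃│ 12 │  8 │  7 │  5 │    ┃  ┃                  
      ┃├────┼────┼────┼────┤    ┃  ┃                  
      ┃│  9 │ 11 │ 13 │ 14 │    ┃  ┃                  
      ┃└────┴────┴────┴────┘    ┃━━┛                  
      ┃Moves: 4                 ┃                     
      ┗━━━━━━━━━━━━━━━━━━━━━━━━━┛                     
                                                      
                                                      
                                                      
                                                      
                                                      
                                                      
                                                      
                                                      


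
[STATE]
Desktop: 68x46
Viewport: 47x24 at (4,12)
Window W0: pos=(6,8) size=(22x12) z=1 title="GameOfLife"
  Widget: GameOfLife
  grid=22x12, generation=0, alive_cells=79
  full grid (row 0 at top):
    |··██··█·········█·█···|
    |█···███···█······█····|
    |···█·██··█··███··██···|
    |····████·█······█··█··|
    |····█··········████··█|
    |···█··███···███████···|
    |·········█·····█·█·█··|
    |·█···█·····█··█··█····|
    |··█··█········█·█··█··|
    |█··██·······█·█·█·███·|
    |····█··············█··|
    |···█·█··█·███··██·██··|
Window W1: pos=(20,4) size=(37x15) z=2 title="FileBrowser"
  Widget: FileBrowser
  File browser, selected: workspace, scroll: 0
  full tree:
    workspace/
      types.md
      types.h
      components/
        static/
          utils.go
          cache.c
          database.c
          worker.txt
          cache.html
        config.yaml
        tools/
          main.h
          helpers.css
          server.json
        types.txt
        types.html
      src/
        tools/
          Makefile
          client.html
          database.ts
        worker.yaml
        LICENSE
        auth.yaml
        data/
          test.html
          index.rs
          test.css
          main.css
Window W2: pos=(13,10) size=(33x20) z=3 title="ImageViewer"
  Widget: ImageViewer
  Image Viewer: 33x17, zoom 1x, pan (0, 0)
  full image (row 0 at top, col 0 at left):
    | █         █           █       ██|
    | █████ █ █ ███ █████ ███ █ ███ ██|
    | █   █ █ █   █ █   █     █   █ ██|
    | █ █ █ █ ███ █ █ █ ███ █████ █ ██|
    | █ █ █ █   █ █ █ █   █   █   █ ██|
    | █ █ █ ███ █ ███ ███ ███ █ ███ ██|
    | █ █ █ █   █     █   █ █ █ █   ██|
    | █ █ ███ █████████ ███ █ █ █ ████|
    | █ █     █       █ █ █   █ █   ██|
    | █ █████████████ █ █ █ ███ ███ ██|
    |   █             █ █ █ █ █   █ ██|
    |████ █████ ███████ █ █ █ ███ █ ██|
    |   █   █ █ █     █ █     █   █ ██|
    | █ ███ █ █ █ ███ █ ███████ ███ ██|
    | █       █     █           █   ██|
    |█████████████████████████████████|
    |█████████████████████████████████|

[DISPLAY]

  ┃··█·██┠───────────────────────────────┨     
  ┃···███┃ █         █           █       ┃     
  ┃···█··┃ █████ █ █ ███ █████ ███ █ ███ ┃     
  ┃··█··█┃ █   █ █ █   █ █   █     █   █ ┃     
  ┃······┃ █ █ █ █ ███ █ █ █ ███ █████ █ ┃     
  ┃█···█·┃ █ █ █ █   █ █ █ █   █   █   █ ┃     
  ┃·█··█·┃ █ █ █ ███ █ ███ ███ ███ █ ███ ┃━━━━━
  ┗━━━━━━┃ █ █ █ █   █     █   █ █ █ █   ┃     
         ┃ █ █ ███ █████████ ███ █ █ █ ██┃     
         ┃ █ █     █       █ █ █   █ █   ┃     
         ┃ █ █████████████ █ █ █ ███ ███ ┃     
         ┃   █             █ █ █ █ █   █ ┃     
         ┃████ █████ ███████ █ █ █ ███ █ ┃     
         ┃   █   █ █ █     █ █     █   █ ┃     
         ┃ █ ███ █ █ █ ███ █ ███████ ███ ┃     
         ┃ █       █     █           █   ┃     
         ┃███████████████████████████████┃     
         ┗━━━━━━━━━━━━━━━━━━━━━━━━━━━━━━━┛     
                                               
                                               
                                               
                                               
                                               
                                               


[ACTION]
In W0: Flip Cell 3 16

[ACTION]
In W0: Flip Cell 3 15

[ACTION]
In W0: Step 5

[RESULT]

  ┃·█·█··┠───────────────────────────────┨     
  ┃·█·█··┃ █         █           █       ┃     
  ┃·█···█┃ █████ █ █ ███ █████ ███ █ ███ ┃     
  ┃··█·██┃ █   █ █ █   █ █   █     █   █ ┃     
  ┃·███·█┃ █ █ █ █ ███ █ █ █ ███ █████ █ ┃     
  ┃······┃ █ █ █ █   █ █ █ █   █   █   █ ┃     
  ┃······┃ █ █ █ ███ █ ███ ███ ███ █ ███ ┃━━━━━
  ┗━━━━━━┃ █ █ █ █   █     █   █ █ █ █   ┃     
         ┃ █ █ ███ █████████ ███ █ █ █ ██┃     
         ┃ █ █     █       █ █ █   █ █   ┃     
         ┃ █ █████████████ █ █ █ ███ ███ ┃     
         ┃   █             █ █ █ █ █   █ ┃     
         ┃████ █████ ███████ █ █ █ ███ █ ┃     
         ┃   █   █ █ █     █ █     █   █ ┃     
         ┃ █ ███ █ █ █ ███ █ ███████ ███ ┃     
         ┃ █       █     █           █   ┃     
         ┃███████████████████████████████┃     
         ┗━━━━━━━━━━━━━━━━━━━━━━━━━━━━━━━┛     
                                               
                                               
                                               
                                               
                                               
                                               


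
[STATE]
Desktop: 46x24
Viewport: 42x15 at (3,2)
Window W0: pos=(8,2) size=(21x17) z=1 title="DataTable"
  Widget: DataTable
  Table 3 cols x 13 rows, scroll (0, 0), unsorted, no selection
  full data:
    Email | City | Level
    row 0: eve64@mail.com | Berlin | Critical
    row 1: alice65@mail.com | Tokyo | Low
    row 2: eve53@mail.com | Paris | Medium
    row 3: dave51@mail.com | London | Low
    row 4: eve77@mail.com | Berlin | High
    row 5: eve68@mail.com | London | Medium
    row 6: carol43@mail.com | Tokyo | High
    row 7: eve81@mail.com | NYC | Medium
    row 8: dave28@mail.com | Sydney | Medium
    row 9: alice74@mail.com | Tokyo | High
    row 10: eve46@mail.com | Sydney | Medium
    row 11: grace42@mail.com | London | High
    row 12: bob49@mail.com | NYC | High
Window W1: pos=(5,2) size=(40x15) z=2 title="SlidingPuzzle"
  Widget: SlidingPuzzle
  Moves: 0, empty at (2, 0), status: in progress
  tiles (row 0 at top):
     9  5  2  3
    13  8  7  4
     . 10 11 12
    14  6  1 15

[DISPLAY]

  ┏━━━━━━━━━━━━━━━━━━━━━━━━━━━━━━━━━━━━━━┓
  ┃ SlidingPuzzle                        ┃
  ┠──────────────────────────────────────┨
  ┃┌────┬────┬────┬────┐                 ┃
  ┃│  9 │  5 │  2 │  3 │                 ┃
  ┃├────┼────┼────┼────┤                 ┃
  ┃│ 13 │  8 │  7 │  4 │                 ┃
  ┃├────┼────┼────┼────┤                 ┃
  ┃│    │ 10 │ 11 │ 12 │                 ┃
  ┃├────┼────┼────┼────┤                 ┃
  ┃│ 14 │  6 │  1 │ 15 │                 ┃
  ┃└────┴────┴────┴────┘                 ┃
  ┃Moves: 0                              ┃
  ┃                                      ┃
  ┗━━━━━━━━━━━━━━━━━━━━━━━━━━━━━━━━━━━━━━┛


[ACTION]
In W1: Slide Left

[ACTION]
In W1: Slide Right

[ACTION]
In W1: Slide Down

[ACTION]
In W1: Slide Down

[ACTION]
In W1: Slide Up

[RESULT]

  ┏━━━━━━━━━━━━━━━━━━━━━━━━━━━━━━━━━━━━━━┓
  ┃ SlidingPuzzle                        ┃
  ┠──────────────────────────────────────┨
  ┃┌────┬────┬────┬────┐                 ┃
  ┃│  9 │  5 │  2 │  3 │                 ┃
  ┃├────┼────┼────┼────┤                 ┃
  ┃│    │  8 │  7 │  4 │                 ┃
  ┃├────┼────┼────┼────┤                 ┃
  ┃│ 13 │ 10 │ 11 │ 12 │                 ┃
  ┃├────┼────┼────┼────┤                 ┃
  ┃│ 14 │  6 │  1 │ 15 │                 ┃
  ┃└────┴────┴────┴────┘                 ┃
  ┃Moves: 5                              ┃
  ┃                                      ┃
  ┗━━━━━━━━━━━━━━━━━━━━━━━━━━━━━━━━━━━━━━┛


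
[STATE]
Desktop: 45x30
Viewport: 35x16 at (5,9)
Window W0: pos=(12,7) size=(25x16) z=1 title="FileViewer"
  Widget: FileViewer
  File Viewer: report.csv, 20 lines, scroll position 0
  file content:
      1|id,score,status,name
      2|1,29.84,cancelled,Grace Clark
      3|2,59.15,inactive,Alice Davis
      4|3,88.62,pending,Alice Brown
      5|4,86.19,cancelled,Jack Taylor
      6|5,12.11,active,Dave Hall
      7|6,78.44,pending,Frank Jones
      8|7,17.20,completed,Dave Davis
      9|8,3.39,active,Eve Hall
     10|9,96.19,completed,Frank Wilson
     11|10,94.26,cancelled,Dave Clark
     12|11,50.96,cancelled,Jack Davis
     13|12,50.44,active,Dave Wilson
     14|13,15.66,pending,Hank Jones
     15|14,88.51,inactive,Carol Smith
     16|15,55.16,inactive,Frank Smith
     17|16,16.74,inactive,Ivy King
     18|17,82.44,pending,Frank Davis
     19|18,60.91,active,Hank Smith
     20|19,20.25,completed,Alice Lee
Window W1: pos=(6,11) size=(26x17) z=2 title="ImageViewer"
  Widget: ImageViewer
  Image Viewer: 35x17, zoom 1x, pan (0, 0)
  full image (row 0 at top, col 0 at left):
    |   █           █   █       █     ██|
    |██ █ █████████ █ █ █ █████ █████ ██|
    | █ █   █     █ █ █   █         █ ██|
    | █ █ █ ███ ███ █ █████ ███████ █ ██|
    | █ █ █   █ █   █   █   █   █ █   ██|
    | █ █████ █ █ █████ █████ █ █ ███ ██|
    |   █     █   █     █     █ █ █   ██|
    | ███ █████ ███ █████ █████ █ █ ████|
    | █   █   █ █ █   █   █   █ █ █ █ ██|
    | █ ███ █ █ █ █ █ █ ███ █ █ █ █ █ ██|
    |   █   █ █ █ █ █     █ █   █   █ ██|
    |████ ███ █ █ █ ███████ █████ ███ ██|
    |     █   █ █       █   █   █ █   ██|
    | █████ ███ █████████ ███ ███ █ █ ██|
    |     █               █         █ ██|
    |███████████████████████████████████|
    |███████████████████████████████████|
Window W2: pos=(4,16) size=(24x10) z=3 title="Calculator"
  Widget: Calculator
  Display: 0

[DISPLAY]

       ┠───────────────────────┨   
       ┃id,score,status,name  ▲┃   
 ┏━━━━━━━━━━━━━━━━━━━━━━━━┓rac█┃   
 ┃ ImageViewer            ┃ice░┃   
 ┠────────────────────────┨ce ░┃   
 ┃   █           █   █    ┃ack░┃   
 ┃██ █ █████████ █ █ █ ███┃ Ha░┃   
━━━━━━━━━━━━━━━━━━━━━━┓█  ┃nk ░┃   
 Calculator           ┃█ █┃ave░┃   
──────────────────────┨  █┃all░┃   
                     0┃███┃ran░┃   
┌───┬───┬───┬───┐     ┃   ┃Dav░┃   
│ 7 │ 8 │ 9 │ ÷ │     ┃███┃Jac▼┃   
├───┼───┼───┼───┤     ┃█  ┃━━━━┛   
│ 4 │ 5 │ 6 │ × │     ┃█ █┃        
└───┴───┴───┴───┘     ┃█ █┃        


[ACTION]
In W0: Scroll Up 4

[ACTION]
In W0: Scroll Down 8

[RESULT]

       ┠───────────────────────┨   
       ┃8,3.39,active,Eve Hall▲┃   
 ┏━━━━━━━━━━━━━━━━━━━━━━━━┓ran░┃   
 ┃ ImageViewer            ┃Dav░┃   
 ┠────────────────────────┨Jac░┃   
 ┃   █           █   █    ┃e W░┃   
 ┃██ █ █████████ █ █ █ ███┃nk ░┃   
━━━━━━━━━━━━━━━━━━━━━━┓█  ┃aro░┃   
 Calculator           ┃█ █┃ran░┃   
──────────────────────┨  █┃vy ░┃   
                     0┃███┃ank░┃   
┌───┬───┬───┬───┐     ┃   ┃k S█┃   
│ 7 │ 8 │ 9 │ ÷ │     ┃███┃Ali▼┃   
├───┼───┼───┼───┤     ┃█  ┃━━━━┛   
│ 4 │ 5 │ 6 │ × │     ┃█ █┃        
└───┴───┴───┴───┘     ┃█ █┃        


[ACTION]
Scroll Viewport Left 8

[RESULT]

            ┠──────────────────────
            ┃8,3.39,active,Eve Hall
      ┏━━━━━━━━━━━━━━━━━━━━━━━━┓ran
      ┃ ImageViewer            ┃Dav
      ┠────────────────────────┨Jac
      ┃   █           █   █    ┃e W
      ┃██ █ █████████ █ █ █ ███┃nk 
    ┏━━━━━━━━━━━━━━━━━━━━━━┓█  ┃aro
    ┃ Calculator           ┃█ █┃ran
    ┠──────────────────────┨  █┃vy 
    ┃                     0┃███┃ank
    ┃┌───┬───┬───┬───┐     ┃   ┃k S
    ┃│ 7 │ 8 │ 9 │ ÷ │     ┃███┃Ali
    ┃├───┼───┼───┼───┤     ┃█  ┃━━━
    ┃│ 4 │ 5 │ 6 │ × │     ┃█ █┃   
    ┃└───┴───┴───┴───┘     ┃█ █┃   


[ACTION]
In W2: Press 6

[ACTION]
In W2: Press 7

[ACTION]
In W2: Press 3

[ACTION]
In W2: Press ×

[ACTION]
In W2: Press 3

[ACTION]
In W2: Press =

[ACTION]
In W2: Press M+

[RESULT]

            ┠──────────────────────
            ┃8,3.39,active,Eve Hall
      ┏━━━━━━━━━━━━━━━━━━━━━━━━┓ran
      ┃ ImageViewer            ┃Dav
      ┠────────────────────────┨Jac
      ┃   █           █   █    ┃e W
      ┃██ █ █████████ █ █ █ ███┃nk 
    ┏━━━━━━━━━━━━━━━━━━━━━━┓█  ┃aro
    ┃ Calculator           ┃█ █┃ran
    ┠──────────────────────┨  █┃vy 
    ┃                  2019┃███┃ank
    ┃┌───┬───┬───┬───┐     ┃   ┃k S
    ┃│ 7 │ 8 │ 9 │ ÷ │     ┃███┃Ali
    ┃├───┼───┼───┼───┤     ┃█  ┃━━━
    ┃│ 4 │ 5 │ 6 │ × │     ┃█ █┃   
    ┃└───┴───┴───┴───┘     ┃█ █┃   


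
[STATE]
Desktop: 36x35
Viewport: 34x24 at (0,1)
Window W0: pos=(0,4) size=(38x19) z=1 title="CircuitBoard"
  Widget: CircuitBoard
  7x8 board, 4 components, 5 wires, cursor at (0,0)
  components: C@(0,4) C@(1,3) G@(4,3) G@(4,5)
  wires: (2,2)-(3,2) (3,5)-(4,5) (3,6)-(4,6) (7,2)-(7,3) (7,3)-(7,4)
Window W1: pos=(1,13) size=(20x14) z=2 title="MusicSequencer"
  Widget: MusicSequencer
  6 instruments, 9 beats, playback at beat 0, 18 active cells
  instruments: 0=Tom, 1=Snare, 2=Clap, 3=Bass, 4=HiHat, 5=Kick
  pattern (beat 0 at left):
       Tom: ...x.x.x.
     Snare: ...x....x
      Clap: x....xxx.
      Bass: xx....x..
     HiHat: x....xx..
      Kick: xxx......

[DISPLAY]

                                  
                                  
                                  
┏━━━━━━━━━━━━━━━━━━━━━━━━━━━━━━━━━
┃ CircuitBoard                    
┠─────────────────────────────────
┃   0 1 2 3 4 5 6                 
┃0  [.]              C            
┃                                 
┃1               C                
┃                                 
┃2           ·                    
┃┏━━━━━━━━━━━━━━━━━━┓             
┃┃ MusicSequencer   ┃    ·   ·    
┃┠──────────────────┨    │   │    
┃┃      ▼12345678   ┃    G   ·    
┃┃   Tom···█·█·█·   ┃             
┃┃ Snare···█····█   ┃             
┃┃  Clap█····███·   ┃             
┃┃  Bass██····█··   ┃             
┃┃ HiHat█····██··   ┃             
┗┃  Kick███······   ┃━━━━━━━━━━━━━
 ┃                  ┃             
 ┃                  ┃             


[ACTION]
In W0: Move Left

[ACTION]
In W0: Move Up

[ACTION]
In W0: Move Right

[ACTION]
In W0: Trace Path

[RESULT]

                                  
                                  
                                  
┏━━━━━━━━━━━━━━━━━━━━━━━━━━━━━━━━━
┃ CircuitBoard                    
┠─────────────────────────────────
┃   0 1 2 3 4 5 6                 
┃0      [.]          C            
┃                                 
┃1               C                
┃                                 
┃2           ·                    
┃┏━━━━━━━━━━━━━━━━━━┓             
┃┃ MusicSequencer   ┃    ·   ·    
┃┠──────────────────┨    │   │    
┃┃      ▼12345678   ┃    G   ·    
┃┃   Tom···█·█·█·   ┃             
┃┃ Snare···█····█   ┃             
┃┃  Clap█····███·   ┃             
┃┃  Bass██····█··   ┃             
┃┃ HiHat█····██··   ┃             
┗┃  Kick███······   ┃━━━━━━━━━━━━━
 ┃                  ┃             
 ┃                  ┃             


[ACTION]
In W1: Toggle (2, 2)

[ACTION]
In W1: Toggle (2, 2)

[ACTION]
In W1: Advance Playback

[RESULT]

                                  
                                  
                                  
┏━━━━━━━━━━━━━━━━━━━━━━━━━━━━━━━━━
┃ CircuitBoard                    
┠─────────────────────────────────
┃   0 1 2 3 4 5 6                 
┃0      [.]          C            
┃                                 
┃1               C                
┃                                 
┃2           ·                    
┃┏━━━━━━━━━━━━━━━━━━┓             
┃┃ MusicSequencer   ┃    ·   ·    
┃┠──────────────────┨    │   │    
┃┃      0▼2345678   ┃    G   ·    
┃┃   Tom···█·█·█·   ┃             
┃┃ Snare···█····█   ┃             
┃┃  Clap█····███·   ┃             
┃┃  Bass██····█··   ┃             
┃┃ HiHat█····██··   ┃             
┗┃  Kick███······   ┃━━━━━━━━━━━━━
 ┃                  ┃             
 ┃                  ┃             
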